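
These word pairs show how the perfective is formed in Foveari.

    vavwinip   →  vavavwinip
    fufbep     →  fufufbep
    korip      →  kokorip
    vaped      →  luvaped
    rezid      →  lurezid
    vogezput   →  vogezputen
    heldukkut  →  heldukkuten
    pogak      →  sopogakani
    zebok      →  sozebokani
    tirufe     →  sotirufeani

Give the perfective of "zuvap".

zuzuvap

fufbep and vaped both have last vowel 'e' yet inflect differently (fufufbep, luvaped), so the last vowel is not what conditions the rule; the final letter is.
"zuvap" ends in -p. The stems ending in -p (vavwinip → vavavwinip, fufbep → fufufbep, korip → kokorip) repeat the first consonant+vowel as a prefix.
So zuvap → zuzuvap.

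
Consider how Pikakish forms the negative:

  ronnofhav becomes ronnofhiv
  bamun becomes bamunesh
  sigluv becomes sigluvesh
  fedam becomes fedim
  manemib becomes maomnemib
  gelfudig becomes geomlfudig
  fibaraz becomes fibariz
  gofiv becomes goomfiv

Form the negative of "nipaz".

nipiz

sigluv and ronnofhav both end in -v yet inflect differently (sigluvesh, ronnofhiv), so the final letter is not what conditions the rule; the last vowel is.
"nipaz" has last vowel 'a'. The stems whose last vowel is 'a' (fedam → fedim, ronnofhav → ronnofhiv, fibaraz → fibariz) change the last vowel to 'i'.
The other patterns: stems whose last vowel is 'u' add -esh; stems whose last vowel is 'i' insert -om- after the first vowel.
So nipaz → nipiz.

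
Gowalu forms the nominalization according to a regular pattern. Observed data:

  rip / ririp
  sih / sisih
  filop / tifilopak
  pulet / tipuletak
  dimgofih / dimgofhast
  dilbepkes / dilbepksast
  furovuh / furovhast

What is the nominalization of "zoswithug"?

"zoswithug" has 3 vowels. The stems with 3 vowels (dimgofih → dimgofhast, dilbepkes → dilbepksast, furovuh → furovhast) delete the last vowel and add -ast.
The other patterns: stems with 1 vowel repeat the first consonant+vowel as a prefix; stems with 2 vowels add ti- … -ak around the stem.
So zoswithug → zoswithgast.

zoswithgast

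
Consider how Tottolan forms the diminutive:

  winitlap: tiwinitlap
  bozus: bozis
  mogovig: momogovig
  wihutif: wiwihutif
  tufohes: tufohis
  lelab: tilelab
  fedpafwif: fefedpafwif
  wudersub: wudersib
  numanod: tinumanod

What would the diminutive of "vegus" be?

vegis

lelab and wudersub both end in -b yet inflect differently (tilelab, wudersib), so the final letter is not what conditions the rule; the last vowel is.
"vegus" has last vowel 'u'. The stems whose last vowel is 'u' (bozus → bozis, wudersub → wudersib) change the last vowel to 'i'.
The other patterns: stems whose last vowel is 'a' or 'o' add the prefix ti-; stems whose last vowel is 'i' repeat the first consonant+vowel as a prefix.
So vegus → vegis.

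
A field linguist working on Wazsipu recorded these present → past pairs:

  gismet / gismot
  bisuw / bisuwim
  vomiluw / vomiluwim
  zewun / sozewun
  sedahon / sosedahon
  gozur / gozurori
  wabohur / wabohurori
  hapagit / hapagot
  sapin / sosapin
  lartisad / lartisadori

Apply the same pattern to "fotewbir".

fotewbirori

sapin and hapagit both have last vowel 'i' yet inflect differently (sosapin, hapagot), so the last vowel is not what conditions the rule; the final letter is.
"fotewbir" ends in -r. The stems ending in -r (gozur → gozurori, wabohur → wabohurori) add -ori.
The other patterns: stems ending in -n add the prefix so-; stems ending in -t change the last vowel to 'o'; stems ending in -w add -im.
So fotewbir → fotewbirori.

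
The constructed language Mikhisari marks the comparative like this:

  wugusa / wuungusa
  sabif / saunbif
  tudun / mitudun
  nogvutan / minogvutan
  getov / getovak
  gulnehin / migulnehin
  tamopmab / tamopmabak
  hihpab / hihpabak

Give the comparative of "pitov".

pitovak

nogvutan and hihpab both have last vowel 'a' yet inflect differently (minogvutan, hihpabak), so the last vowel is not what conditions the rule; the final letter is.
"pitov" ends in -v. The one such stem in the data (getov → getovak) adds -ak, so the same rule applies.
So pitov → pitovak.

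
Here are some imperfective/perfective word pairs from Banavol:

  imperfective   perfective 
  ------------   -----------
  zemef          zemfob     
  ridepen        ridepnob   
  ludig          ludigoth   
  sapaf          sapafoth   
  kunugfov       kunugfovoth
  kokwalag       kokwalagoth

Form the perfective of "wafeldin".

wafeldinoth

"wafeldin" has last vowel 'i'. The one such stem in the data (ludig → ludigoth) adds -oth, so the same rule applies.
So wafeldin → wafeldinoth.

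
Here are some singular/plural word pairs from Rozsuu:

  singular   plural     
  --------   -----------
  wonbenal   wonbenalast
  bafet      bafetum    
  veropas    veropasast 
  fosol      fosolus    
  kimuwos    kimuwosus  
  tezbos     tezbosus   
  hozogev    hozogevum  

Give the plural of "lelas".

lelasast

kimuwos and veropas both end in -s yet inflect differently (kimuwosus, veropasast), so the final letter is not what conditions the rule; the last vowel is.
"lelas" has last vowel 'a'. The stems whose last vowel is 'a' (veropas → veropasast, wonbenal → wonbenalast) add -ast.
The other patterns: stems whose last vowel is 'o' add -us; stems whose last vowel is 'e' add -um.
So lelas → lelasast.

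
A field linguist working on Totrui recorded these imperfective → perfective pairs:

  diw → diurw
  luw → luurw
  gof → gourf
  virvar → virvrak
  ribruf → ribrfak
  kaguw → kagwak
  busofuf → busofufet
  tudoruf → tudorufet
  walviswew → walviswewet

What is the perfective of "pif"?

gof and ribruf both end in -f yet inflect differently (gourf, ribrfak), so the final letter is not what conditions the rule; the number of vowels is.
"pif" has 1 vowel. The stems with 1 vowel (diw → diurw, luw → luurw, gof → gourf) insert -ur- after the first vowel.
So pif → piurf.

piurf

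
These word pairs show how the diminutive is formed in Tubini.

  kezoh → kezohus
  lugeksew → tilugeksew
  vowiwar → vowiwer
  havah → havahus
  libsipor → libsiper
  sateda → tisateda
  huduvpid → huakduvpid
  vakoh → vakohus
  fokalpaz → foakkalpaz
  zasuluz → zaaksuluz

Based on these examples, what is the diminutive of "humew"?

libsipor and vakoh both have last vowel 'o' yet inflect differently (libsiper, vakohus), so the last vowel is not what conditions the rule; the final letter is.
"humew" ends in -w. The one such stem in the data (lugeksew → tilugeksew) adds the prefix ti-, so the same rule applies.
So humew → tihumew.

tihumew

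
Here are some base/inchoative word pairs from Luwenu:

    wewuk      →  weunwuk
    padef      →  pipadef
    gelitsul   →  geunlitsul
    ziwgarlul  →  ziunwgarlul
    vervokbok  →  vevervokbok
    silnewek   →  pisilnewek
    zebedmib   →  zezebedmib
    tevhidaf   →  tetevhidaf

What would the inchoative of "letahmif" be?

wewuk and silnewek both end in -k yet inflect differently (weunwuk, pisilnewek), so the final letter is not what conditions the rule; the last vowel is.
"letahmif" has last vowel 'i'. The one such stem in the data (zebedmib → zezebedmib) repeats the first consonant+vowel as a prefix (as do tevhidaf, vervokbok), so the same rule applies.
So letahmif → leletahmif.

leletahmif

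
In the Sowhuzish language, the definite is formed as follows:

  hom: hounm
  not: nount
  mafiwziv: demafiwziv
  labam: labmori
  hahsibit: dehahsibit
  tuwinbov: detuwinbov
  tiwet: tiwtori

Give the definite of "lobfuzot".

delobfuzot

"lobfuzot" has 3 vowels. The stems with 3 vowels (hahsibit → dehahsibit, mafiwziv → demafiwziv, tuwinbov → detuwinbov) add the prefix de-.
The other patterns: stems with 1 vowel insert -un- after the first vowel; stems with 2 vowels delete the last vowel and add -ori.
So lobfuzot → delobfuzot.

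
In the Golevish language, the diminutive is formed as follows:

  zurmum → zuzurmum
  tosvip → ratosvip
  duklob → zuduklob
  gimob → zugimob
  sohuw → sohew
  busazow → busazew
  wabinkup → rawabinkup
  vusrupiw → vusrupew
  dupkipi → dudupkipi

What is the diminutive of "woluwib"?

zuwoluwib

duklob and busazow both have last vowel 'o' yet inflect differently (zuduklob, busazew), so the last vowel is not what conditions the rule; the final letter is.
"woluwib" ends in -b. The stems ending in -b (duklob → zuduklob, gimob → zugimob) add the prefix zu-.
The other patterns: stems ending in -w change the last vowel to 'e'; stems ending in -p add the prefix ra-; stems ending in -i or -m repeat the first consonant+vowel as a prefix.
So woluwib → zuwoluwib.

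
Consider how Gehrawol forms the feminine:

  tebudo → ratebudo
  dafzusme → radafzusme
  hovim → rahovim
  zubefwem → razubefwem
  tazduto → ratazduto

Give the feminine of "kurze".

Every pair shown (tebudo → ratebudo, dafzusme → radafzusme, hovim → rahovim, …) follows the same rule: add the prefix ra-.
So kurze → rakurze.

rakurze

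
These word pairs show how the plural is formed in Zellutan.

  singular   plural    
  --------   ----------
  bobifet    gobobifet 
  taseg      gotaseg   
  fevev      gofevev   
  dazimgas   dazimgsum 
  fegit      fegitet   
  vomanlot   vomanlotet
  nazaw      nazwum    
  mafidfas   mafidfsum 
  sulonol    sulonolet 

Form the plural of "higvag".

"higvag" has last vowel 'a'. The stems whose last vowel is 'a' (mafidfas → mafidfsum, nazaw → nazwum, dazimgas → dazimgsum) delete the last vowel and add -um.
The other patterns: stems whose last vowel is 'i' or 'o' add -et; stems whose last vowel is 'e' add the prefix go-.
So higvag → higvgum.

higvgum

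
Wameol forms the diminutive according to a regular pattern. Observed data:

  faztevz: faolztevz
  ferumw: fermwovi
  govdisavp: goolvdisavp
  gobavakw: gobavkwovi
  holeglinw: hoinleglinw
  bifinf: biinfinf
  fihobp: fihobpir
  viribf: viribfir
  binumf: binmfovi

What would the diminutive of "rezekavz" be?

reolzekavz

"rezekavz" has second-to-last letter 'v'. The stems whose second-to-last letter is 'v' (govdisavp → goolvdisavp, faztevz → faolztevz) insert -ol- after the first vowel.
The other patterns: stems whose second-to-last letter is 'b' add -ir; stems whose second-to-last letter is 'n' insert -in- after the first vowel; stems whose second-to-last letter is 'k' or 'm' delete the last vowel and add -ovi.
So rezekavz → reolzekavz.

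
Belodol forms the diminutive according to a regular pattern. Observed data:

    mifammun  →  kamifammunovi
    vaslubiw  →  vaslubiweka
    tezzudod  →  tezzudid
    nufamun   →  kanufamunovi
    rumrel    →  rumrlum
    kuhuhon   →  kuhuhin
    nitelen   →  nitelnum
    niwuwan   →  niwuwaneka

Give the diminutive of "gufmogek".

nufamun and niwuwan both end in -n yet inflect differently (kanufamunovi, niwuwaneka), so the final letter is not what conditions the rule; the last vowel is.
"gufmogek" has last vowel 'e'. The stems whose last vowel is 'e' (rumrel → rumrlum, nitelen → nitelnum) delete the last vowel and add -um.
The other patterns: stems whose last vowel is 'u' add ka- … -ovi around the stem; stems whose last vowel is 'a' or 'i' add -eka; stems whose last vowel is 'o' change the last vowel to 'i'.
So gufmogek → gufmogkum.

gufmogkum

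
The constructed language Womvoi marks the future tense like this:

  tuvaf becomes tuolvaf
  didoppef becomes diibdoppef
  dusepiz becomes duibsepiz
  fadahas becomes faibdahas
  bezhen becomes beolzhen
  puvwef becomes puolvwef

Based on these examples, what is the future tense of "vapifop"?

vaibpifop

didoppef and puvwef both end in -f yet inflect differently (diibdoppef, puolvwef), so the final letter is not what conditions the rule; the number of vowels is.
"vapifop" has 3 vowels. The stems with 3 vowels (didoppef → diibdoppef, dusepiz → duibsepiz, fadahas → faibdahas) insert -ib- after the first vowel.
The other pattern: stems with 2 vowels insert -ol- after the first vowel.
So vapifop → vaibpifop.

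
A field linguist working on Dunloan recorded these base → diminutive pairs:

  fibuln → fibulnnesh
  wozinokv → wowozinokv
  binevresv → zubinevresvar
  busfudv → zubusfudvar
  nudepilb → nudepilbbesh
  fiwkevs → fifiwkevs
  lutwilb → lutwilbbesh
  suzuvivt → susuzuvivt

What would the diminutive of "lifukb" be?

lilifukb

wozinokv and busfudv both end in -v yet inflect differently (wowozinokv, zubusfudvar), so the final letter is not what conditions the rule; the second-to-last letter is.
"lifukb" has second-to-last letter 'k'. The one such stem in the data (wozinokv → wowozinokv) repeats the first consonant+vowel as a prefix (as do fiwkevs, suzuvivt), so the same rule applies.
The other patterns: stems whose second-to-last letter is 'l' double the final consonant and add -esh; stems whose second-to-last letter is 'd' or 's' add zu- … -ar around the stem.
So lifukb → lilifukb.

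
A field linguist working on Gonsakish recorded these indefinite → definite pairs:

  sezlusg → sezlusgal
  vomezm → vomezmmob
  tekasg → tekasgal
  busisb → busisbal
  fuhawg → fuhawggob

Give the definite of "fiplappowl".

tekasg and fuhawg both end in -g yet inflect differently (tekasgal, fuhawggob), so the final letter is not what conditions the rule; the second-to-last letter is.
"fiplappowl" has second-to-last letter 'w'. The one such stem in the data (fuhawg → fuhawggob) doubles the final consonant and adds -ob (as does vomezm), so the same rule applies.
So fiplappowl → fiplappowllob.

fiplappowllob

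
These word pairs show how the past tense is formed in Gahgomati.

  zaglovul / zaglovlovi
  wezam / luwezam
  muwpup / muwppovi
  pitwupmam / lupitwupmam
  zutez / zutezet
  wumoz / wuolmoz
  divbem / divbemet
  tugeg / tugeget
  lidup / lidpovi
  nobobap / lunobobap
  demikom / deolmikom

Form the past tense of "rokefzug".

"rokefzug" has last vowel 'u'. The stems whose last vowel is 'u' (muwpup → muwppovi, zaglovul → zaglovlovi, lidup → lidpovi) delete the last vowel and add -ovi.
The other patterns: stems whose last vowel is 'o' insert -ol- after the first vowel; stems whose last vowel is 'e' add -et; stems whose last vowel is 'a' add the prefix lu-.
So rokefzug → rokefzgovi.

rokefzgovi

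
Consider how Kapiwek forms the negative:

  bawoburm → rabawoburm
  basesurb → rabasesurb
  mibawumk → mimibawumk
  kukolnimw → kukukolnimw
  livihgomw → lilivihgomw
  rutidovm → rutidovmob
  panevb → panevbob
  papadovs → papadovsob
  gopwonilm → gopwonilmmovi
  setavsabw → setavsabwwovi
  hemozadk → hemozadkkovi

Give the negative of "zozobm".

"zozobm" has second-to-last letter 'b'. The one such stem in the data (setavsabw → setavsabwwovi) doubles the final consonant and adds -ovi (as do gopwonilm, hemozadk), so the same rule applies.
The other patterns: stems whose second-to-last letter is 'r' add the prefix ra-; stems whose second-to-last letter is 'm' repeat the first consonant+vowel as a prefix; stems whose second-to-last letter is 'v' add -ob.
So zozobm → zozobmmovi.

zozobmmovi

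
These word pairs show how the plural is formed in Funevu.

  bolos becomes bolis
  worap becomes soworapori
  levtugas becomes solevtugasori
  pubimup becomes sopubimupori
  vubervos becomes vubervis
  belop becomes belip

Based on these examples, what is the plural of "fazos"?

"fazos" has last vowel 'o'. The stems whose last vowel is 'o' (belop → belip, vubervos → vubervis, bolos → bolis) change the last vowel to 'i'.
The other pattern: stems whose last vowel is 'a' or 'u' add so- … -ori around the stem.
So fazos → fazis.

fazis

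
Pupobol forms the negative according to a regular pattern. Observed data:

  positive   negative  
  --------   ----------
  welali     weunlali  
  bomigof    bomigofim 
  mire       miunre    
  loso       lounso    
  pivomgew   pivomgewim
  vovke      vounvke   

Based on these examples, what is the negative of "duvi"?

vovke and pivomgew both have last vowel 'e' yet inflect differently (vounvke, pivomgewim), so the last vowel is not what conditions the rule; whether the stem ends in a vowel or a consonant is.
"duvi" ends in a vowel. The stems ending in a vowel (loso → lounso, welali → weunlali, vovke → vounvke) insert -un- after the first vowel.
The other pattern: stems ending in a consonant add -im.
So duvi → duunvi.

duunvi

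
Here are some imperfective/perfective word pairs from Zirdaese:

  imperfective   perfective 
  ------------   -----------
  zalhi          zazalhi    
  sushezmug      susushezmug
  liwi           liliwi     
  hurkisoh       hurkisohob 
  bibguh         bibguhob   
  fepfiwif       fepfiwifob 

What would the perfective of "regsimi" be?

sushezmug and bibguh both have last vowel 'u' yet inflect differently (susushezmug, bibguhob), so the last vowel is not what conditions the rule; the final letter is.
"regsimi" ends in -i. The stems ending in -i (zalhi → zazalhi, liwi → liliwi) repeat the first consonant+vowel as a prefix.
The other pattern: stems ending in -f or -h add -ob.
So regsimi → reregsimi.

reregsimi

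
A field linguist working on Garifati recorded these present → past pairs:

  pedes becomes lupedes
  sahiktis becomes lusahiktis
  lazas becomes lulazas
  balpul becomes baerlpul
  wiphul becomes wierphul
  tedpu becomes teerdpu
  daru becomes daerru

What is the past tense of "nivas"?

pedes and balpul both have 2 vowels yet inflect differently (lupedes, baerlpul), so the number of vowels is not what conditions the rule; the final letter is.
"nivas" ends in -s. The stems ending in -s (pedes → lupedes, sahiktis → lusahiktis, lazas → lulazas) add the prefix lu-.
The other pattern: stems ending in -l or -u insert -er- after the first vowel.
So nivas → lunivas.

lunivas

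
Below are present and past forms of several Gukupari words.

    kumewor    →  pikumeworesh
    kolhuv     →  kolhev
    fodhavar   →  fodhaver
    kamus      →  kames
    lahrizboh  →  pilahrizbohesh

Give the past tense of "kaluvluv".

kumewor and fodhavar both end in -r yet inflect differently (pikumeworesh, fodhaver), so the final letter is not what conditions the rule; the last vowel is.
"kaluvluv" has last vowel 'u'. The stems whose last vowel is 'u' (kolhuv → kolhev, kamus → kames) change the last vowel to 'e'.
So kaluvluv → kaluvlev.

kaluvlev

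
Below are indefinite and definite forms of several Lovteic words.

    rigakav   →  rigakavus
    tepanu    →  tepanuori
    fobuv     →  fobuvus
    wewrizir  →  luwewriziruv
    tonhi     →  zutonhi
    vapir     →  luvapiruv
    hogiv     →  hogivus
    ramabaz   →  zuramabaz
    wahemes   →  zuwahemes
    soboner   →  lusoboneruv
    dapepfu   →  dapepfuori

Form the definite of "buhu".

fobuv and dapepfu both have last vowel 'u' yet inflect differently (fobuvus, dapepfuori), so the last vowel is not what conditions the rule; the final letter is.
"buhu" ends in -u. The stems ending in -u (dapepfu → dapepfuori, tepanu → tepanuori) add -ori.
So buhu → buhuori.

buhuori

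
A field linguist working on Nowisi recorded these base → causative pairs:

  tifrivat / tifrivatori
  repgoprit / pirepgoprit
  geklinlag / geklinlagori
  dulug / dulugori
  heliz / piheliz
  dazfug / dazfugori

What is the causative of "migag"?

repgoprit and tifrivat both end in -t yet inflect differently (pirepgoprit, tifrivatori), so the final letter is not what conditions the rule; the last vowel is.
"migag" has last vowel 'a'. The stems whose last vowel is 'a' (tifrivat → tifrivatori, geklinlag → geklinlagori) add -ori.
So migag → migagori.

migagori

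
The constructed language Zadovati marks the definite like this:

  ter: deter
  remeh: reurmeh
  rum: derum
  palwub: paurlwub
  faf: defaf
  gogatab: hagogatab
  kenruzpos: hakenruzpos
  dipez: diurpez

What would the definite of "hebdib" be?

palwub and gogatab both end in -b yet inflect differently (paurlwub, hagogatab), so the final letter is not what conditions the rule; the number of vowels is.
"hebdib" has 2 vowels. The stems with 2 vowels (palwub → paurlwub, dipez → diurpez, remeh → reurmeh) insert -ur- after the first vowel.
So hebdib → heurbdib.

heurbdib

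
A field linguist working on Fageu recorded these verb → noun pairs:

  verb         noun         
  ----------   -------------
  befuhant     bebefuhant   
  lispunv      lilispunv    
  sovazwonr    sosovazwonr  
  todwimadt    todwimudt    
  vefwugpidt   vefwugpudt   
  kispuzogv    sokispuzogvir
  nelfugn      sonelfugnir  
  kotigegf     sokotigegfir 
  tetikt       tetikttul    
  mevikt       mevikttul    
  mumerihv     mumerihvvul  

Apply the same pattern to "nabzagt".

befuhant and todwimadt both end in -t yet inflect differently (bebefuhant, todwimudt), so the final letter is not what conditions the rule; the second-to-last letter is.
"nabzagt" has second-to-last letter 'g'. The stems whose second-to-last letter is 'g' (kispuzogv → sokispuzogvir, nelfugn → sonelfugnir, kotigegf → sokotigegfir) add so- … -ir around the stem.
The other patterns: stems whose second-to-last letter is 'n' repeat the first consonant+vowel as a prefix; stems whose second-to-last letter is 'd' change the last vowel to 'u'; stems whose second-to-last letter is 'h' or 'k' double the final consonant and add -ul.
So nabzagt → sonabzagtir.

sonabzagtir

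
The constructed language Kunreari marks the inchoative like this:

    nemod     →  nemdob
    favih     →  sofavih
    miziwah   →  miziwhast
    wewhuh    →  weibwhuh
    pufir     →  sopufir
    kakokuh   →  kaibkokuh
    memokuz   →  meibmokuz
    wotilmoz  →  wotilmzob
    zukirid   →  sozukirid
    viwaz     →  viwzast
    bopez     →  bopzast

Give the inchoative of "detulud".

miziwah and kakokuh both end in -h yet inflect differently (miziwhast, kaibkokuh), so the final letter is not what conditions the rule; the last vowel is.
"detulud" has last vowel 'u'. The stems whose last vowel is 'u' (kakokuh → kaibkokuh, memokuz → meibmokuz, wewhuh → weibwhuh) insert -ib- after the first vowel.
So detulud → deibtulud.

deibtulud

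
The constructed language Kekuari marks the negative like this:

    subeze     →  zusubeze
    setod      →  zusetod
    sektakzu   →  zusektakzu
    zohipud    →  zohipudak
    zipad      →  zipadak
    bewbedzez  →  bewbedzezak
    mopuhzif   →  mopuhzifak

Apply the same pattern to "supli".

zusupli

"supli" begins with s-. The stems beginning with s- (subeze → zusubeze, setod → zusetod, sektakzu → zusektakzu) add the prefix zu-.
The other pattern: stems beginning with b-, m- or z- add -ak.
So supli → zusupli.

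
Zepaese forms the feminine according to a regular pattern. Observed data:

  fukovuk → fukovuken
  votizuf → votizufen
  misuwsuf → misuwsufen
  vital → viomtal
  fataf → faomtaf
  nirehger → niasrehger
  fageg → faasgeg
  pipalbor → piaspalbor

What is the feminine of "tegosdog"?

teasgosdog

"tegosdog" has last vowel 'o'. The one such stem in the data (pipalbor → piaspalbor) inserts -as- after the first vowel (as do nirehger, fageg), so the same rule applies.
So tegosdog → teasgosdog.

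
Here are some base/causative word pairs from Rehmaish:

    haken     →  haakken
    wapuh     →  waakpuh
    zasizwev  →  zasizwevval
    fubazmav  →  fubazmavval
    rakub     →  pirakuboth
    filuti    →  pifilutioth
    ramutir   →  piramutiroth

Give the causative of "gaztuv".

gaztuvval

haken and zasizwev both have last vowel 'e' yet inflect differently (haakken, zasizwevval), so the last vowel is not what conditions the rule; the final letter is.
"gaztuv" ends in -v. The stems ending in -v (zasizwev → zasizwevval, fubazmav → fubazmavval) double the final consonant and add -al.
The other patterns: stems ending in -h or -n insert -ak- after the first vowel; stems ending in -b, -i or -r add pi- … -oth around the stem.
So gaztuv → gaztuvval.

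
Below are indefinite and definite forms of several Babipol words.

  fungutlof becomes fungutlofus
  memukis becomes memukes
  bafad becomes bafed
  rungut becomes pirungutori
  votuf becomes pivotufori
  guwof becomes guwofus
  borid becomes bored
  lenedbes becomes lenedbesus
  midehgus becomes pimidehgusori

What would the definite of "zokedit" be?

zokedet

lenedbes and memukis both end in -s yet inflect differently (lenedbesus, memukes), so the final letter is not what conditions the rule; the last vowel is.
"zokedit" has last vowel 'i'. The stems whose last vowel is 'i' (borid → bored, memukis → memukes) change the last vowel to 'e'.
The other patterns: stems whose last vowel is 'e' or 'o' add -us; stems whose last vowel is 'u' add pi- … -ori around the stem.
So zokedit → zokedet.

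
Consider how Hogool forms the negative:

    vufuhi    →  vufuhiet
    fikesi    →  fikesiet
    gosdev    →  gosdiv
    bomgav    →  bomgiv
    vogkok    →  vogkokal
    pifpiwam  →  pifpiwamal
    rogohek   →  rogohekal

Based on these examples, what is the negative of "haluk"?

bomgav and pifpiwam both have last vowel 'a' yet inflect differently (bomgiv, pifpiwamal), so the last vowel is not what conditions the rule; the final letter is.
"haluk" ends in -k. The stems ending in -k (vogkok → vogkokal, rogohek → rogohekal) add -al.
The other patterns: stems ending in -i add -et; stems ending in -v change the last vowel to 'i'.
So haluk → halukal.

halukal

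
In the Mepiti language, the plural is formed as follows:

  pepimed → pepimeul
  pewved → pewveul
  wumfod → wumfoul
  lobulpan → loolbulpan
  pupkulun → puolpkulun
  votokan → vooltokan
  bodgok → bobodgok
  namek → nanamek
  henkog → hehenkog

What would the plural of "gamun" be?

gaolmun

wumfod and bodgok both have last vowel 'o' yet inflect differently (wumfoul, bobodgok), so the last vowel is not what conditions the rule; the final letter is.
"gamun" ends in -n. The stems ending in -n (lobulpan → loolbulpan, pupkulun → puolpkulun, votokan → vooltokan) insert -ol- after the first vowel.
So gamun → gaolmun.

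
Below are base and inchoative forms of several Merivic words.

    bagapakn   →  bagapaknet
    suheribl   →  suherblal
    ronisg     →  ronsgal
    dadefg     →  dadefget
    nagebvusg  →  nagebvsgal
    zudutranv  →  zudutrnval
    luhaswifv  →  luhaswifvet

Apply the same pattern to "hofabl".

hofblal

"hofabl" has second-to-last letter 'b'. The one such stem in the data (suheribl → suherblal) deletes the last vowel and adds -al (as do zudutranv, ronisg), so the same rule applies.
The other pattern: stems whose second-to-last letter is 'f' or 'k' add -et.
So hofabl → hofblal.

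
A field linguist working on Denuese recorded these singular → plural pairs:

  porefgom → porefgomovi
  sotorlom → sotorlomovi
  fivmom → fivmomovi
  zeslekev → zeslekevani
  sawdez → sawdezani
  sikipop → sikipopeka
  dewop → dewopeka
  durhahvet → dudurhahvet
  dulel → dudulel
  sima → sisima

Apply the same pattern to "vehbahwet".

vevehbahwet

"vehbahwet" ends in -t. The one such stem in the data (durhahvet → dudurhahvet) repeats the first consonant+vowel as a prefix (as do dulel, sima), so the same rule applies.
The other patterns: stems ending in -m add -ovi; stems ending in -v or -z add -ani; stems ending in -p add -eka.
So vehbahwet → vevehbahwet.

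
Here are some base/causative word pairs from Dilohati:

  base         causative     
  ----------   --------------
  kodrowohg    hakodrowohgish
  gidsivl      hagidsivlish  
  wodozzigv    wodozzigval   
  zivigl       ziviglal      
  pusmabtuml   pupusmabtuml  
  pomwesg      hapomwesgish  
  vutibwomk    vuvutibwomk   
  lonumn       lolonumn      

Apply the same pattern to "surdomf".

zivigl and pusmabtuml both end in -l yet inflect differently (ziviglal, pupusmabtuml), so the final letter is not what conditions the rule; the second-to-last letter is.
"surdomf" has second-to-last letter 'm'. The stems whose second-to-last letter is 'm' (vutibwomk → vuvutibwomk, pusmabtuml → pupusmabtuml, lonumn → lolonumn) repeat the first consonant+vowel as a prefix.
The other patterns: stems whose second-to-last letter is 'g' add -al; stems whose second-to-last letter is 'h', 's' or 'v' add ha- … -ish around the stem.
So surdomf → susurdomf.

susurdomf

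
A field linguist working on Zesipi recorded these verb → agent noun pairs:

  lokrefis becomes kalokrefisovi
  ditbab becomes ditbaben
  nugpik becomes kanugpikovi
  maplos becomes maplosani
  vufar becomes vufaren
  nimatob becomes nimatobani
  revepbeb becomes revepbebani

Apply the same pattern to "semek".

ditbab and revepbeb both end in -b yet inflect differently (ditbaben, revepbebani), so the final letter is not what conditions the rule; the last vowel is.
"semek" has last vowel 'e'. The one such stem in the data (revepbeb → revepbebani) adds -ani, so the same rule applies.
The other patterns: stems whose last vowel is 'a' add -en; stems whose last vowel is 'i' add ka- … -ovi around the stem.
So semek → semekani.

semekani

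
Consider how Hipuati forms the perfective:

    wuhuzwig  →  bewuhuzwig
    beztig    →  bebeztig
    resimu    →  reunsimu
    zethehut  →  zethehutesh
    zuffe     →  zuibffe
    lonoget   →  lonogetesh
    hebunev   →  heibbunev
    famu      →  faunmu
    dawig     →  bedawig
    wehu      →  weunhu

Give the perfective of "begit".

"begit" ends in -t. The stems ending in -t (zethehut → zethehutesh, lonoget → lonogetesh) add -esh.
The other patterns: stems ending in -g add the prefix be-; stems ending in -u insert -un- after the first vowel; stems ending in -e or -v insert -ib- after the first vowel.
So begit → begitesh.

begitesh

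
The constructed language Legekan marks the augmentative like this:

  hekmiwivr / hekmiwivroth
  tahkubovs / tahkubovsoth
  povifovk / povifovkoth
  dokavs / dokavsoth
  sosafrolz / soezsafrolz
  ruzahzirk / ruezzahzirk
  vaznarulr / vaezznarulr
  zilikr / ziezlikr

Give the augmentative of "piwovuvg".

povifovk and ruzahzirk both end in -k yet inflect differently (povifovkoth, ruezzahzirk), so the final letter is not what conditions the rule; the second-to-last letter is.
"piwovuvg" has second-to-last letter 'v'. The stems whose second-to-last letter is 'v' (hekmiwivr → hekmiwivroth, tahkubovs → tahkubovsoth, povifovk → povifovkoth) add -oth.
So piwovuvg → piwovuvgoth.

piwovuvgoth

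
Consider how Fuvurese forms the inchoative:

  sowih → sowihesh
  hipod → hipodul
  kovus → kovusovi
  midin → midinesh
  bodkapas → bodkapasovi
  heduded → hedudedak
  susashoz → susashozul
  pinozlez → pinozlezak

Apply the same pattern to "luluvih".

luluvihesh

hipod and heduded both end in -d yet inflect differently (hipodul, hedudedak), so the final letter is not what conditions the rule; the last vowel is.
"luluvih" has last vowel 'i'. The stems whose last vowel is 'i' (midin → midinesh, sowih → sowihesh) add -esh.
So luluvih → luluvihesh.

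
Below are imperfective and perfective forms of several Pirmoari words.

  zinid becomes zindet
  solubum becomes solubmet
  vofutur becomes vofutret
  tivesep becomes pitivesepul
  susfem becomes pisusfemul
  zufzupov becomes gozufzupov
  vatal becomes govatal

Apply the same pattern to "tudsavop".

solubum and susfem both end in -m yet inflect differently (solubmet, pisusfemul), so the final letter is not what conditions the rule; the last vowel is.
"tudsavop" has last vowel 'o'. The one such stem in the data (zufzupov → gozufzupov) adds the prefix go-, so the same rule applies.
The other patterns: stems whose last vowel is 'i' or 'u' delete the last vowel and add -et; stems whose last vowel is 'e' add pi- … -ul around the stem.
So tudsavop → gotudsavop.

gotudsavop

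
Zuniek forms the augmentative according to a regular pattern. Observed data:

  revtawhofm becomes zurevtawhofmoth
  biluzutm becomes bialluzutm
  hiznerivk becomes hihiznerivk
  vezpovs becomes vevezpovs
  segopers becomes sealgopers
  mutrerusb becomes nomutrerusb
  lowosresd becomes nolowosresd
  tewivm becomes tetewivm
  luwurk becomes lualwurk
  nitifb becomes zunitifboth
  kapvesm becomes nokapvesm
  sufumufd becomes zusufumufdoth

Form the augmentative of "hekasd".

nohekasd

"hekasd" has second-to-last letter 's'. The stems whose second-to-last letter is 's' (mutrerusb → nomutrerusb, lowosresd → nolowosresd, kapvesm → nokapvesm) add the prefix no-.
So hekasd → nohekasd.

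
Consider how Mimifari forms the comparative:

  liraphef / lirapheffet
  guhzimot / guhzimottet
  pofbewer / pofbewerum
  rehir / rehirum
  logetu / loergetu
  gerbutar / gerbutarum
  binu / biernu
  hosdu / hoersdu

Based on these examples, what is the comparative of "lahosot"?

pofbewer and liraphef both have last vowel 'e' yet inflect differently (pofbewerum, lirapheffet), so the last vowel is not what conditions the rule; the final letter is.
"lahosot" ends in -t. The one such stem in the data (guhzimot → guhzimottet) doubles the final consonant and adds -et (as does liraphef), so the same rule applies.
So lahosot → lahosottet.

lahosottet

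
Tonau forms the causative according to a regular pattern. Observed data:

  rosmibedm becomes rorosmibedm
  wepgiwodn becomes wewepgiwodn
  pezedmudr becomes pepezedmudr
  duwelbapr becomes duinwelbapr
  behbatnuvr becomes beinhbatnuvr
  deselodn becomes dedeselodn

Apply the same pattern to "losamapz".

loinsamapz

pezedmudr and duwelbapr both end in -r yet inflect differently (pepezedmudr, duinwelbapr), so the final letter is not what conditions the rule; the second-to-last letter is.
"losamapz" has second-to-last letter 'p'. The one such stem in the data (duwelbapr → duinwelbapr) inserts -in- after the first vowel (as does behbatnuvr), so the same rule applies.
The other pattern: stems whose second-to-last letter is 'd' repeat the first consonant+vowel as a prefix.
So losamapz → loinsamapz.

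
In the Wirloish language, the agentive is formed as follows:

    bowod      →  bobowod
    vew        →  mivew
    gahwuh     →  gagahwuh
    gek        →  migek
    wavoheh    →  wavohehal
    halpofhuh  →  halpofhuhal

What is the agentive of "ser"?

"ser" has 1 vowel. The stems with 1 vowel (gek → migek, vew → mivew) add the prefix mi-.
The other patterns: stems with 2 vowels repeat the first consonant+vowel as a prefix; stems with 3 vowels add -al.
So ser → miser.

miser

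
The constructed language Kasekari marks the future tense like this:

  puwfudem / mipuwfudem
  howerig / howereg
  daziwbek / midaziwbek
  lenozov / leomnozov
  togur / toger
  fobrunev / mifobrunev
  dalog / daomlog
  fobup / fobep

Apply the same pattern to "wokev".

miwokev

fobrunev and lenozov both end in -v yet inflect differently (mifobrunev, leomnozov), so the final letter is not what conditions the rule; the last vowel is.
"wokev" has last vowel 'e'. The stems whose last vowel is 'e' (puwfudem → mipuwfudem, fobrunev → mifobrunev, daziwbek → midaziwbek) add the prefix mi-.
So wokev → miwokev.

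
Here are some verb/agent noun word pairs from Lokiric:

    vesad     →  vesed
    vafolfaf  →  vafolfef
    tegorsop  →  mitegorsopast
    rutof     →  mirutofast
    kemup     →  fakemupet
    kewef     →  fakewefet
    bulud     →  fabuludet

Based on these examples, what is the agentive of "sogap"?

vafolfaf and rutof both end in -f yet inflect differently (vafolfef, mirutofast), so the final letter is not what conditions the rule; the last vowel is.
"sogap" has last vowel 'a'. The stems whose last vowel is 'a' (vesad → vesed, vafolfaf → vafolfef) change the last vowel to 'e'.
The other patterns: stems whose last vowel is 'o' add mi- … -ast around the stem; stems whose last vowel is 'e' or 'u' add fa- … -et around the stem.
So sogap → sogep.

sogep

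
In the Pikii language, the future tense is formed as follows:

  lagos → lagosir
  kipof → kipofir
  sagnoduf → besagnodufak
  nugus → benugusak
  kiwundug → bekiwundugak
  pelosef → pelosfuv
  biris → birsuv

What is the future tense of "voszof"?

voszofir

kipof and sagnoduf both end in -f yet inflect differently (kipofir, besagnodufak), so the final letter is not what conditions the rule; the last vowel is.
"voszof" has last vowel 'o'. The stems whose last vowel is 'o' (lagos → lagosir, kipof → kipofir) add -ir.
The other patterns: stems whose last vowel is 'u' add be- … -ak around the stem; stems whose last vowel is 'e' or 'i' delete the last vowel and add -uv.
So voszof → voszofir.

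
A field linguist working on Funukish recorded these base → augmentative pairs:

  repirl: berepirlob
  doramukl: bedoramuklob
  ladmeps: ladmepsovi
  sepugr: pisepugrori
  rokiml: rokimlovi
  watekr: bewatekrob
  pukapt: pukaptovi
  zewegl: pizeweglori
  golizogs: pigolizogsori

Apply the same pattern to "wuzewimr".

wuzewimrovi

zewegl and doramukl both end in -l yet inflect differently (pizeweglori, bedoramuklob), so the final letter is not what conditions the rule; the second-to-last letter is.
"wuzewimr" has second-to-last letter 'm'. The one such stem in the data (rokiml → rokimlovi) adds -ovi, so the same rule applies.
So wuzewimr → wuzewimrovi.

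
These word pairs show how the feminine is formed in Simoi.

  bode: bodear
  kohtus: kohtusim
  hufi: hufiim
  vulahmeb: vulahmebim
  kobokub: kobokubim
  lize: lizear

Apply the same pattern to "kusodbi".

bode and vulahmeb both have last vowel 'e' yet inflect differently (bodear, vulahmebim), so the last vowel is not what conditions the rule; the final letter is.
"kusodbi" ends in -i. The one such stem in the data (hufi → hufiim) adds -im, so the same rule applies.
The other pattern: stems ending in -e add -ar.
So kusodbi → kusodbiim.

kusodbiim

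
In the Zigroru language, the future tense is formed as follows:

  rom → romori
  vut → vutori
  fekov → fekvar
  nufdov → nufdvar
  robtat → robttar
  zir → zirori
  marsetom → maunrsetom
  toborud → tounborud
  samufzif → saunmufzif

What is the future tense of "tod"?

todori

vut and robtat both end in -t yet inflect differently (vutori, robttar), so the final letter is not what conditions the rule; the number of vowels is.
"tod" has 1 vowel. The stems with 1 vowel (vut → vutori, zir → zirori, rom → romori) add -ori.
The other patterns: stems with 2 vowels delete the last vowel and add -ar; stems with 3 vowels insert -un- after the first vowel.
So tod → todori.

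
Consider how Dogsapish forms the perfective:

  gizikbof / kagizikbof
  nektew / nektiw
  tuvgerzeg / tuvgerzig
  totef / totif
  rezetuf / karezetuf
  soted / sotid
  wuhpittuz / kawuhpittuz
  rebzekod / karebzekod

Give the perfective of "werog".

"werog" has last vowel 'o'. The stems whose last vowel is 'o' (rebzekod → karebzekod, gizikbof → kagizikbof) add the prefix ka-.
The other pattern: stems whose last vowel is 'e' change the last vowel to 'i'.
So werog → kawerog.

kawerog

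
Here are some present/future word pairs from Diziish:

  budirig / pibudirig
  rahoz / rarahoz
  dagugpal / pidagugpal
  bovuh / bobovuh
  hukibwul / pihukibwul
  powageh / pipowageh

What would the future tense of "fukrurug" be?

powageh and bovuh both end in -h yet inflect differently (pipowageh, bobovuh), so the final letter is not what conditions the rule; the number of vowels is.
"fukrurug" has 3 vowels. The stems with 3 vowels (dagugpal → pidagugpal, hukibwul → pihukibwul, budirig → pibudirig) add the prefix pi-.
So fukrurug → pifukrurug.

pifukrurug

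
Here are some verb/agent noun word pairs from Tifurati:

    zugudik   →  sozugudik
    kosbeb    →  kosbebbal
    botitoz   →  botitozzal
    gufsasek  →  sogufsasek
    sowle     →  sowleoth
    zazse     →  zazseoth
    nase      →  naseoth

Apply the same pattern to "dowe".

doweoth

gufsasek and nase both have last vowel 'e' yet inflect differently (sogufsasek, naseoth), so the last vowel is not what conditions the rule; the final letter is.
"dowe" ends in -e. The stems ending in -e (nase → naseoth, sowle → sowleoth, zazse → zazseoth) add -oth.
The other patterns: stems ending in -k add the prefix so-; stems ending in -b or -z double the final consonant and add -al.
So dowe → doweoth.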